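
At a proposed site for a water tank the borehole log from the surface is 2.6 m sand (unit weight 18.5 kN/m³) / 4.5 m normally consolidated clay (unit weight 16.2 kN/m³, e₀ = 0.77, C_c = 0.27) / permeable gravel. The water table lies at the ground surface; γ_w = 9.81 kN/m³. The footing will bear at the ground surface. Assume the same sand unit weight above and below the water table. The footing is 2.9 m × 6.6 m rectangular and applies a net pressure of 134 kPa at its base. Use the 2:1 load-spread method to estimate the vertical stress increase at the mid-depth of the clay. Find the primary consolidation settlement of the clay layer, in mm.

Mid-depth of clay below the ground surface: z = 2.6 + 4.5/2 = 4.85 m.
Total vertical stress at mid-clay: σ_v = 18.5×2.6 + 16.2×2.25 = 84.55 kPa.
Pore pressure: u = 9.81×(4.85 − 0) = 47.578 kPa.
Initial effective stress: σ'_0 = σ_v − u = 84.55 − 47.578 = 36.972 kPa.
Stress increase at mid-clay by the 2:1 spreading method:
Δσ = qBL/((B+z)(L+z)) = 134×2.9×6.6/((2.9+4.85)(6.6+4.85)) = 28.903 kPa
Final effective stress: σ'_f = σ'_0 + Δσ = 36.972 + 28.903 = 65.875 kPa.
Normally consolidated clay, so the full stress increment lies on the virgin compression line:
S_c = C_c·H/(1+e₀)·log₁₀(σ'_f/σ'_0) = 0.27×4.5/(1+0.77)×log₁₀(65.875/36.972)
    = 0.68644 × 0.25085 = 0.1722 m

S_c ≈ 172 mm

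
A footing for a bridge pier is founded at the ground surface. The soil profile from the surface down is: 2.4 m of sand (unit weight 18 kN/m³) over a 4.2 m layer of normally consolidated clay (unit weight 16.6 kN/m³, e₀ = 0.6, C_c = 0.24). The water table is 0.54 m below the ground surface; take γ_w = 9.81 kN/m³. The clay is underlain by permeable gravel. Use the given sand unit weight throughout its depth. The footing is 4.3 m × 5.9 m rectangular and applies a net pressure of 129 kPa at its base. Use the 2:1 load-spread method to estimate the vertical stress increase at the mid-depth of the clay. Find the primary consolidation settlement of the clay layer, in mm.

Mid-depth of clay below the ground surface: z = 2.4 + 4.2/2 = 4.5 m.
Total vertical stress at mid-clay: σ_v = 18×2.4 + 16.6×2.1 = 78.06 kPa.
Pore pressure: u = 9.81×(4.5 − 0.54) = 38.848 kPa.
Initial effective stress: σ'_0 = σ_v − u = 78.06 − 38.848 = 39.212 kPa.
Stress increase at mid-clay by the 2:1 spreading method:
Δσ = qBL/((B+z)(L+z)) = 129×4.3×5.9/((4.3+4.5)(5.9+4.5)) = 35.76 kPa
Final effective stress: σ'_f = σ'_0 + Δσ = 39.212 + 35.76 = 74.972 kPa.
Normally consolidated clay, so the full stress increment lies on the virgin compression line:
S_c = C_c·H/(1+e₀)·log₁₀(σ'_f/σ'_0) = 0.24×4.2/(1+0.6)×log₁₀(74.972/39.212)
    = 0.63 × 0.28148 = 0.1773 m

S_c ≈ 177 mm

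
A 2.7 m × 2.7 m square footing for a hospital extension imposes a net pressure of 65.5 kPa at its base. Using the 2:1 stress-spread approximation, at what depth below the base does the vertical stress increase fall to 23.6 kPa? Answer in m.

2:1 spreading — at depth z the loaded area has grown by z in each plan dimension:
qB²/(B+z)² = Δσ_z ⇒ z = B(√(q/Δσ_z) − 1) = 2.7×(√(65.5/23.6) − 1) = 1.798 m

z ≈ 1.8 m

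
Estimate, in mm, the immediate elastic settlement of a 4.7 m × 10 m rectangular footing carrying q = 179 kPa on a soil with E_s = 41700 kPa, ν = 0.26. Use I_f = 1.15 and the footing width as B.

S_e ≈ 21.6 mm

Immediate (elastic) settlement: S_e = q·B·(1−ν²)/E_s · I_f.
S_e = 179 × 4.7 × (1 − 0.26²) / 41700 × 1.15
    = 179 × 4.7 × 0.9324 / 41700 × 1.15
    = 0.02163 m = 21.63 mm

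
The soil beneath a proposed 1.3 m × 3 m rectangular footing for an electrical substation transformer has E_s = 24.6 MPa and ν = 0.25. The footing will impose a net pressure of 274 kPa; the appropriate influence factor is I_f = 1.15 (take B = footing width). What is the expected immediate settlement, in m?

Immediate (elastic) settlement: S_e = q·B·(1−ν²)/E_s · I_f.
E_s = 24.6 MPa = 24600 kPa.
S_e = 274 × 1.3 × (1 − 0.25²) / 24600 × 1.15
    = 274 × 1.3 × 0.9375 / 24600 × 1.15
    = 0.01561 m

S_e ≈ 0.0156 m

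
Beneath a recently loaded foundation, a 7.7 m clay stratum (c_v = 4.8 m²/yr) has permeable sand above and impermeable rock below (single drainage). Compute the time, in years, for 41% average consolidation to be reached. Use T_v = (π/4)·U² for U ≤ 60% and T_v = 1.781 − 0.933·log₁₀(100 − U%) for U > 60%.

Drainage path length: H_d = H = 7.7 m (single drainage).
U ≤ 60%: T_v = (π/4)·U² = (π/4)×0.41² = 0.13203.
t = T_v·H_d²/c_v = 0.13203×7.7²/4.8 = 1.631 years.

t ≈ 1.63 years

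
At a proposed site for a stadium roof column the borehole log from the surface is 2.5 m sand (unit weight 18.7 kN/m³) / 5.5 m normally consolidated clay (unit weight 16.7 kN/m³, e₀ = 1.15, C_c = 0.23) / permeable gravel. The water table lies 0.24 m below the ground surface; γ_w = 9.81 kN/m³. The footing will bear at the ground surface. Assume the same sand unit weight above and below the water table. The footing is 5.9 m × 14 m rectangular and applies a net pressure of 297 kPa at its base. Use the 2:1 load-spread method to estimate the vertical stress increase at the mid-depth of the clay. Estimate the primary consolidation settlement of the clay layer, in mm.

Mid-depth of clay below the ground surface: z = 2.5 + 5.5/2 = 5.25 m.
Total vertical stress at mid-clay: σ_v = 18.7×2.5 + 16.7×2.75 = 92.675 kPa.
Pore pressure: u = 9.81×(5.25 − 0.24) = 49.148 kPa.
Initial effective stress: σ'_0 = σ_v − u = 92.675 − 49.148 = 43.527 kPa.
Stress increase at mid-clay by the 2:1 spreading method:
Δσ = qBL/((B+z)(L+z)) = 297×5.9×14/((5.9+5.25)(14+5.25)) = 114.3 kPa
Final effective stress: σ'_f = σ'_0 + Δσ = 43.527 + 114.3 = 157.83 kPa.
Normally consolidated clay, so the full stress increment lies on the virgin compression line:
S_c = C_c·H/(1+e₀)·log₁₀(σ'_f/σ'_0) = 0.23×5.5/(1+1.15)×log₁₀(157.83/43.527)
    = 0.58837 × 0.55943 = 0.3292 m

S_c ≈ 329 mm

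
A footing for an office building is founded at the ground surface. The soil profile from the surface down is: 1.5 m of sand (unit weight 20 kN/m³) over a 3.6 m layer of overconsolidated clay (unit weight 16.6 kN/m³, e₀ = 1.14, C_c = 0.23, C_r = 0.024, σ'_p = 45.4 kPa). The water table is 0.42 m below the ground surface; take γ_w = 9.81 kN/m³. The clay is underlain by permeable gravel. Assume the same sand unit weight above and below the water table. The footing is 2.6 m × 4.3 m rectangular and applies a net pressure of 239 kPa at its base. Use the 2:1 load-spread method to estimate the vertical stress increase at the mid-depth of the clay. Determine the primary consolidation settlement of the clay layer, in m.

Mid-depth of clay below the ground surface: z = 1.5 + 3.6/2 = 3.3 m.
Total vertical stress at mid-clay: σ_v = 20×1.5 + 16.6×1.8 = 59.88 kPa.
Pore pressure: u = 9.81×(3.3 − 0.42) = 28.253 kPa.
Initial effective stress: σ'_0 = σ_v − u = 59.88 − 28.253 = 31.627 kPa.
Stress increase at mid-clay by the 2:1 spreading method:
Δσ = qBL/((B+z)(L+z)) = 239×2.6×4.3/((2.6+3.3)(4.3+3.3)) = 59.59 kPa
Final effective stress: σ'_f = 31.627 + 59.59 = 91.217 kPa.
σ'_f = 91.217 > σ'_p = 45.4 kPa, so the stress path crosses the preconsolidation pressure — recompression up to σ'_p, then virgin compression beyond:
S_c = H/(1+e₀)·[C_r·log₁₀(σ'_p/σ'_0) + C_c·log₁₀(σ'_f/σ'_p)]
    = 3.6/2.14 × [0.024×log₁₀(45.4/31.627) + 0.23×log₁₀(91.217/45.4)]
    = 1.6822 × [0.0037679 + 0.069695] = 0.1236 m

S_c ≈ 0.124 m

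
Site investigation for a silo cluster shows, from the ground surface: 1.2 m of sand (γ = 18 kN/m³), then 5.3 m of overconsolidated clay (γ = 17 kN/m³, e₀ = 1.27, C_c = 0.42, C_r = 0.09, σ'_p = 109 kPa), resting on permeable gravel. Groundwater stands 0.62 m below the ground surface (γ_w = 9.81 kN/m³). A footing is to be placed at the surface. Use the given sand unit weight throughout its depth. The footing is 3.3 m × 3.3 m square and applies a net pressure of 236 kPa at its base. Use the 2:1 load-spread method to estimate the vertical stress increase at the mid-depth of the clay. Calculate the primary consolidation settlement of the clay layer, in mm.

Mid-depth of clay below the ground surface: z = 1.2 + 5.3/2 = 3.85 m.
Total vertical stress at mid-clay: σ_v = 18×1.2 + 17×2.65 = 66.65 kPa.
Pore pressure: u = 9.81×(3.85 − 0.62) = 31.686 kPa.
Initial effective stress: σ'_0 = σ_v − u = 66.65 − 31.686 = 34.964 kPa.
Stress increase at mid-clay by the 2:1 spreading method:
Δσ = qBL/((B+z)(L+z)) = 236×3.3×3.3/((3.3+3.85)(3.3+3.85)) = 50.272 kPa
Final effective stress: σ'_f = 34.964 + 50.272 = 85.236 kPa.
σ'_f = 85.236 ≤ σ'_p = 109 kPa, so the clay remains overconsolidated and only the recompression index applies:
S_c = C_r·H/(1+e₀)·log₁₀(σ'_f/σ'_0) = 0.09×5.3/2.27×log₁₀(85.236/34.964)
    = 0.21013 × 0.387 = 0.08132 m

S_c ≈ 81.3 mm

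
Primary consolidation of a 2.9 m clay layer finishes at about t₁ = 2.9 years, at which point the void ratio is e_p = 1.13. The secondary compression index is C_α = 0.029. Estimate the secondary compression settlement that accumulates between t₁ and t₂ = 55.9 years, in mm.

S_s ≈ 50.7 mm

Secondary compression: S_s = C_α·H/(1+e_p)·log₁₀(t₂/t₁)
S_s = 0.029×2.9/(1+1.13)×log₁₀(55.9/2.9)
    = 0.03948 × 1.285 = 0.05074 m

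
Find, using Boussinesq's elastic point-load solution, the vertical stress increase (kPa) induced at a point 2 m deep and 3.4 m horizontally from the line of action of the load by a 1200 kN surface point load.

Boussinesq vertical stress below a point load on an elastic half-space:
Δσ_z = 3P/(2πz²) · [1 + (r/z)²]^(−5/2)
r/z = 3.4/2 = 1.7; [1+(r/z)²]^(−5/2) = 0.033506.
Δσ_z = 3×1200/(2π×2²) × 0.033506 = 143.24 × 0.033506 = 4.799 kPa

Δσ_z ≈ 4.8 kPa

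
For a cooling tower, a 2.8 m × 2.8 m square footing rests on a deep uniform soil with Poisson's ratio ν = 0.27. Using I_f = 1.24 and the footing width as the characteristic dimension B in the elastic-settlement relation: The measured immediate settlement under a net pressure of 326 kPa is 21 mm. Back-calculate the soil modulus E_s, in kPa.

S_e = q·B·(1−ν²)/E_s · I_f  ⇒  E_s = q·B·(1−ν²)·I_f / S_e.
E_s = 326 × 2.8 × 0.9271 × 1.24 / 0.021 = 49970 kPa

E_s ≈ 50000 kPa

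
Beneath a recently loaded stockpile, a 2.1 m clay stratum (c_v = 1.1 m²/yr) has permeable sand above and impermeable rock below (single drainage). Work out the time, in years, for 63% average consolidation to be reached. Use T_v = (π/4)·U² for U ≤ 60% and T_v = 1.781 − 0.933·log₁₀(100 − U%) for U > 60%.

Drainage path length: H_d = H = 2.1 m (single drainage).
U > 60%: T_v = 1.781 − 0.933·log₁₀(100 − 63) = 0.31787.
t = T_v·H_d²/c_v = 0.31787×2.1²/1.1 = 1.274 years.

t ≈ 1.27 years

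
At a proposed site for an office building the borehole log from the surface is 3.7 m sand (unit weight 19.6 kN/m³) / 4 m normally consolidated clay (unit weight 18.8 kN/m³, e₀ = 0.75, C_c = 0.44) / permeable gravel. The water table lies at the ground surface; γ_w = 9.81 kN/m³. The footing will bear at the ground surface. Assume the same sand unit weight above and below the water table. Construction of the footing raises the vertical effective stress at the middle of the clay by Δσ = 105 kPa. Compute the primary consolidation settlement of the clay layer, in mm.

S_c ≈ 471 mm

Mid-depth of clay below the ground surface: z = 3.7 + 4/2 = 5.7 m.
Total vertical stress at mid-clay: σ_v = 19.6×3.7 + 18.8×2 = 110.12 kPa.
Pore pressure: u = 9.81×(5.7 − 0) = 55.917 kPa.
Initial effective stress: σ'_0 = σ_v − u = 110.12 − 55.917 = 54.203 kPa.
Final effective stress: σ'_f = σ'_0 + Δσ = 54.203 + 105 = 159.2 kPa.
Normally consolidated clay, so the full stress increment lies on the virgin compression line:
S_c = C_c·H/(1+e₀)·log₁₀(σ'_f/σ'_0) = 0.44×4/(1+0.75)×log₁₀(159.2/54.203)
    = 1.0057 × 0.46792 = 0.4706 m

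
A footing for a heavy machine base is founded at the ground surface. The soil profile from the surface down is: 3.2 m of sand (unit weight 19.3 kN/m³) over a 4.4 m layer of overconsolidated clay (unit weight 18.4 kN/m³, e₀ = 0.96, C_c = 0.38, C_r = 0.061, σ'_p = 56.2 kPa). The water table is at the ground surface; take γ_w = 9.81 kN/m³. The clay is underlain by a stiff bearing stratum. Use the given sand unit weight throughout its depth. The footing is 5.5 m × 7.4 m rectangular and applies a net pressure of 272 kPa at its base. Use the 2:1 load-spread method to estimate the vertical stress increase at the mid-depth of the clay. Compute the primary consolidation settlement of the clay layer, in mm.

S_c ≈ 315 mm

Mid-depth of clay below the ground surface: z = 3.2 + 4.4/2 = 5.4 m.
Total vertical stress at mid-clay: σ_v = 19.3×3.2 + 18.4×2.2 = 102.24 kPa.
Pore pressure: u = 9.81×(5.4 − 0) = 52.974 kPa.
Initial effective stress: σ'_0 = σ_v − u = 102.24 − 52.974 = 49.266 kPa.
Stress increase at mid-clay by the 2:1 spreading method:
Δσ = qBL/((B+z)(L+z)) = 272×5.5×7.4/((5.5+5.4)(7.4+5.4)) = 79.346 kPa
Final effective stress: σ'_f = 49.266 + 79.346 = 128.61 kPa.
σ'_f = 128.61 > σ'_p = 56.2 kPa, so the stress path crosses the preconsolidation pressure — recompression up to σ'_p, then virgin compression beyond:
S_c = H/(1+e₀)·[C_r·log₁₀(σ'_p/σ'_0) + C_c·log₁₀(σ'_f/σ'_p)]
    = 4.4/1.96 × [0.061×log₁₀(56.2/49.266) + 0.38×log₁₀(128.61/56.2)]
    = 2.2449 × [0.0034885 + 0.13662] = 0.3145 m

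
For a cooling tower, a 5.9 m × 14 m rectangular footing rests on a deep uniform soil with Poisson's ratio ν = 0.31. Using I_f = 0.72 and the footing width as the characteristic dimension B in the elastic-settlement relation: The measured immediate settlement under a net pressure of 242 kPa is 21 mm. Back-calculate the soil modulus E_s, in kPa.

E_s ≈ 44200 kPa

S_e = q·B·(1−ν²)/E_s · I_f  ⇒  E_s = q·B·(1−ν²)·I_f / S_e.
E_s = 242 × 5.9 × 0.9039 × 0.72 / 0.021 = 44250 kPa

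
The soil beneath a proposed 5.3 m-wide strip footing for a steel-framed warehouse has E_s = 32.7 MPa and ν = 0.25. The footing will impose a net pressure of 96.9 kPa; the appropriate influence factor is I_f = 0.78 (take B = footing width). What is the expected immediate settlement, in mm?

Immediate (elastic) settlement: S_e = q·B·(1−ν²)/E_s · I_f.
E_s = 32.7 MPa = 32700 kPa.
S_e = 96.9 × 5.3 × (1 − 0.25²) / 32700 × 0.78
    = 96.9 × 5.3 × 0.9375 / 32700 × 0.78
    = 0.01148 m = 11.48 mm

S_e ≈ 11.5 mm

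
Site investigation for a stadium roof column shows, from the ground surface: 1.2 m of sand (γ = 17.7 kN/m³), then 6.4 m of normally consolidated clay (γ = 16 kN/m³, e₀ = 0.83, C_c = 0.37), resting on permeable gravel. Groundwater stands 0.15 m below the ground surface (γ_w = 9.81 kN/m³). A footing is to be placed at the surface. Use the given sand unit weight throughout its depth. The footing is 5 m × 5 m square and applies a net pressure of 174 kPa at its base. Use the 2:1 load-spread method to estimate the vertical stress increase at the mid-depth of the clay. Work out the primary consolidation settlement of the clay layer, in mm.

S_c ≈ 537 mm

Mid-depth of clay below the ground surface: z = 1.2 + 6.4/2 = 4.4 m.
Total vertical stress at mid-clay: σ_v = 17.7×1.2 + 16×3.2 = 72.44 kPa.
Pore pressure: u = 9.81×(4.4 − 0.15) = 41.693 kPa.
Initial effective stress: σ'_0 = σ_v − u = 72.44 − 41.693 = 30.747 kPa.
Stress increase at mid-clay by the 2:1 spreading method:
Δσ = qBL/((B+z)(L+z)) = 174×5×5/((5+4.4)(5+4.4)) = 49.23 kPa
Final effective stress: σ'_f = σ'_0 + Δσ = 30.747 + 49.23 = 79.977 kPa.
Normally consolidated clay, so the full stress increment lies on the virgin compression line:
S_c = C_c·H/(1+e₀)·log₁₀(σ'_f/σ'_0) = 0.37×6.4/(1+0.83)×log₁₀(79.977/30.747)
    = 1.294 × 0.41516 = 0.5372 m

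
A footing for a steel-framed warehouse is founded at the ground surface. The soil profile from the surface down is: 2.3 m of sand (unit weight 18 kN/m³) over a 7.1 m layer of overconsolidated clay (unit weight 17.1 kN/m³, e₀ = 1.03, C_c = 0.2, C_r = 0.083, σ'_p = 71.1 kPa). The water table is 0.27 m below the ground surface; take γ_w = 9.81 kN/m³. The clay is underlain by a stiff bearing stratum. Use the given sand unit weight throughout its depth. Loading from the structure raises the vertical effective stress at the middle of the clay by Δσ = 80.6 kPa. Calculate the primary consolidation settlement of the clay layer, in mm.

Mid-depth of clay below the ground surface: z = 2.3 + 7.1/2 = 5.85 m.
Total vertical stress at mid-clay: σ_v = 18×2.3 + 17.1×3.55 = 102.11 kPa.
Pore pressure: u = 9.81×(5.85 − 0.27) = 54.74 kPa.
Initial effective stress: σ'_0 = σ_v − u = 102.11 − 54.74 = 47.37 kPa.
Final effective stress: σ'_f = 47.37 + 80.6 = 127.97 kPa.
σ'_f = 127.97 > σ'_p = 71.1 kPa, so the stress path crosses the preconsolidation pressure — recompression up to σ'_p, then virgin compression beyond:
S_c = H/(1+e₀)·[C_r·log₁₀(σ'_p/σ'_0) + C_c·log₁₀(σ'_f/σ'_p)]
    = 7.1/2.03 × [0.083×log₁₀(71.1/47.37) + 0.2×log₁₀(127.97/71.1)]
    = 3.4975 × [0.014638 + 0.051048] = 0.2297 m

S_c ≈ 230 mm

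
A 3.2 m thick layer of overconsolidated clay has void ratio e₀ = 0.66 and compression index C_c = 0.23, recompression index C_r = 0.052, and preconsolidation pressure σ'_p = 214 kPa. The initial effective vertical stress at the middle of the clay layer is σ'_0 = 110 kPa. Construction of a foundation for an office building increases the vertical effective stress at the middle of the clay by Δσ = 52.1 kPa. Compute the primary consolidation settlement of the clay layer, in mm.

S_c ≈ 16.9 mm

Final effective stress: σ'_f = 110 + 52.1 = 162.1 kPa.
σ'_f = 162.1 ≤ σ'_p = 214 kPa, so the clay remains overconsolidated and only the recompression index applies:
S_c = C_r·H/(1+e₀)·log₁₀(σ'_f/σ'_0) = 0.052×3.2/1.66×log₁₀(162.1/110)
    = 0.10024 × 0.16839 = 0.01688 m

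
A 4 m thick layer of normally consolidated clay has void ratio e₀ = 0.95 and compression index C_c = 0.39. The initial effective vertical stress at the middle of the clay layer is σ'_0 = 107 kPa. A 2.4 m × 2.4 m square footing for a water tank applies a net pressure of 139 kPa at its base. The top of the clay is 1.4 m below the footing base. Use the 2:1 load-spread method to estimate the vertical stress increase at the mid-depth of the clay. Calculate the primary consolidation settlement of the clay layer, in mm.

Mid-depth of clay below the footing base: z = 1.4 + 4/2 = 3.4 m.
Stress increase at mid-clay by the 2:1 spreading method:
Δσ = qBL/((B+z)(L+z)) = 139×2.4×2.4/((2.4+3.4)(2.4+3.4)) = 23.8 kPa
Final effective stress: σ'_f = σ'_0 + Δσ = 107 + 23.8 = 130.8 kPa.
Normally consolidated clay, so the full stress increment lies on the virgin compression line:
S_c = C_c·H/(1+e₀)·log₁₀(σ'_f/σ'_0) = 0.39×4/(1+0.95)×log₁₀(130.8/107)
    = 0.8 × 0.087224 = 0.06978 m

S_c ≈ 69.8 mm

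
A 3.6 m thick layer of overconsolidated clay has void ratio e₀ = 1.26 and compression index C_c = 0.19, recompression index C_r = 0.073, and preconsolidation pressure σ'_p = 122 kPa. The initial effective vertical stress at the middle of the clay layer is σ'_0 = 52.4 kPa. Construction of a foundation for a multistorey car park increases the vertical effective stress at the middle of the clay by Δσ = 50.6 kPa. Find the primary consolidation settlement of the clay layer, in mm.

S_c ≈ 34.1 mm

Final effective stress: σ'_f = 52.4 + 50.6 = 103 kPa.
σ'_f = 103 ≤ σ'_p = 122 kPa, so the clay remains overconsolidated and only the recompression index applies:
S_c = C_r·H/(1+e₀)·log₁₀(σ'_f/σ'_0) = 0.073×3.6/2.26×log₁₀(103/52.4)
    = 0.11628 × 0.29351 = 0.03413 m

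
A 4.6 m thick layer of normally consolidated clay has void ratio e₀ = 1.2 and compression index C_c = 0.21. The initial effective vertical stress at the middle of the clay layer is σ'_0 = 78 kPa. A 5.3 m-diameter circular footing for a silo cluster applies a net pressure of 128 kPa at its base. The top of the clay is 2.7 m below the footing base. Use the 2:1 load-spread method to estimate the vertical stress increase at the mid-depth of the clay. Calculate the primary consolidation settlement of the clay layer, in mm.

S_c ≈ 68.8 mm

Mid-depth of clay below the footing base: z = 2.7 + 4.6/2 = 5 m.
Stress increase at mid-clay by the 2:1 spreading method:
Δσ ≈ qD²/(D+z)² = 128×5.3²/(5.3+5)² = 33.891 kPa
Final effective stress: σ'_f = σ'_0 + Δσ = 78 + 33.891 = 111.89 kPa.
Normally consolidated clay, so the full stress increment lies on the virgin compression line:
S_c = C_c·H/(1+e₀)·log₁₀(σ'_f/σ'_0) = 0.21×4.6/(1+1.2)×log₁₀(111.89/78)
    = 0.43909 × 0.1567 = 0.06881 m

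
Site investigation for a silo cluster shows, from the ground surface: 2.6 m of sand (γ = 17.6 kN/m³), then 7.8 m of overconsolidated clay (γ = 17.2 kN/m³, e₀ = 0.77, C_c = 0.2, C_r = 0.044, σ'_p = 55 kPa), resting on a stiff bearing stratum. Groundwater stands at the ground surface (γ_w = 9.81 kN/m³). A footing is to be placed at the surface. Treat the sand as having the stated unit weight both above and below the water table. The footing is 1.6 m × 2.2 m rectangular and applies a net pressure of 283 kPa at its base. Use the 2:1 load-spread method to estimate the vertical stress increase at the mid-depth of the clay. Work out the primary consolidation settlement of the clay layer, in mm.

Mid-depth of clay below the ground surface: z = 2.6 + 7.8/2 = 6.5 m.
Total vertical stress at mid-clay: σ_v = 17.6×2.6 + 17.2×3.9 = 112.84 kPa.
Pore pressure: u = 9.81×(6.5 − 0) = 63.765 kPa.
Initial effective stress: σ'_0 = σ_v − u = 112.84 − 63.765 = 49.075 kPa.
Stress increase at mid-clay by the 2:1 spreading method:
Δσ = qBL/((B+z)(L+z)) = 283×1.6×2.2/((1.6+6.5)(2.2+6.5)) = 14.136 kPa
Final effective stress: σ'_f = 49.075 + 14.136 = 63.211 kPa.
σ'_f = 63.211 > σ'_p = 55 kPa, so the stress path crosses the preconsolidation pressure — recompression up to σ'_p, then virgin compression beyond:
S_c = H/(1+e₀)·[C_r·log₁₀(σ'_p/σ'_0) + C_c·log₁₀(σ'_f/σ'_p)]
    = 7.8/1.77 × [0.044×log₁₀(55/49.075) + 0.2×log₁₀(63.211/55)]
    = 4.4068 × [0.0021781 + 0.012086] = 0.06286 m

S_c ≈ 62.9 mm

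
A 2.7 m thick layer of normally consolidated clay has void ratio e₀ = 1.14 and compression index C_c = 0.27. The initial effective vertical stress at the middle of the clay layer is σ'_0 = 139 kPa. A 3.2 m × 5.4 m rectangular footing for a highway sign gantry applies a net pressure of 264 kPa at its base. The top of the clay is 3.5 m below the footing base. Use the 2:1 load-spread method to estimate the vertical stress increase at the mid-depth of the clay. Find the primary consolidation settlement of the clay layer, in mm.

S_c ≈ 49.5 mm

Mid-depth of clay below the footing base: z = 3.5 + 2.7/2 = 4.85 m.
Stress increase at mid-clay by the 2:1 spreading method:
Δσ = qBL/((B+z)(L+z)) = 264×3.2×5.4/((3.2+4.85)(5.4+4.85)) = 55.288 kPa
Final effective stress: σ'_f = σ'_0 + Δσ = 139 + 55.288 = 194.29 kPa.
Normally consolidated clay, so the full stress increment lies on the virgin compression line:
S_c = C_c·H/(1+e₀)·log₁₀(σ'_f/σ'_0) = 0.27×2.7/(1+1.14)×log₁₀(194.29/139)
    = 0.34065 × 0.14544 = 0.04954 m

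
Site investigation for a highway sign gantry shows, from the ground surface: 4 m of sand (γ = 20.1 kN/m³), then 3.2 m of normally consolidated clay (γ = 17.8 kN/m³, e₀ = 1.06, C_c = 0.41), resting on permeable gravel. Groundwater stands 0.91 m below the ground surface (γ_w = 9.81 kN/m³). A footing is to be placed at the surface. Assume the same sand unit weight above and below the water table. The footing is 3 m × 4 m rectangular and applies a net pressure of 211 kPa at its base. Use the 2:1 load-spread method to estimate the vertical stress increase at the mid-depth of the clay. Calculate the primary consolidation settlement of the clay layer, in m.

Mid-depth of clay below the ground surface: z = 4 + 3.2/2 = 5.6 m.
Total vertical stress at mid-clay: σ_v = 20.1×4 + 17.8×1.6 = 108.88 kPa.
Pore pressure: u = 9.81×(5.6 − 0.91) = 46.009 kPa.
Initial effective stress: σ'_0 = σ_v − u = 108.88 − 46.009 = 62.871 kPa.
Stress increase at mid-clay by the 2:1 spreading method:
Δσ = qBL/((B+z)(L+z)) = 211×3×4/((3+5.6)(4+5.6)) = 30.669 kPa
Final effective stress: σ'_f = σ'_0 + Δσ = 62.871 + 30.669 = 93.54 kPa.
Normally consolidated clay, so the full stress increment lies on the virgin compression line:
S_c = C_c·H/(1+e₀)·log₁₀(σ'_f/σ'_0) = 0.41×3.2/(1+1.06)×log₁₀(93.54/62.871)
    = 0.63689 × 0.17255 = 0.1099 m

S_c ≈ 0.11 m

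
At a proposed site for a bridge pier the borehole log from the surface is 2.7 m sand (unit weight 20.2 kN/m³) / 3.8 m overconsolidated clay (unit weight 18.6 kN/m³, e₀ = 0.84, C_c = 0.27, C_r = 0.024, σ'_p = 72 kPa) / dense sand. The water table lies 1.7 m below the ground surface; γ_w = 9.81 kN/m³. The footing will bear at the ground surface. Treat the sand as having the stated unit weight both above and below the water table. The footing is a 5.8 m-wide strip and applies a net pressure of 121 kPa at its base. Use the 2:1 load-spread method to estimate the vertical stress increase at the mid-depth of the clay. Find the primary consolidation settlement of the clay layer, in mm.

Mid-depth of clay below the ground surface: z = 2.7 + 3.8/2 = 4.6 m.
Total vertical stress at mid-clay: σ_v = 20.2×2.7 + 18.6×1.9 = 89.88 kPa.
Pore pressure: u = 9.81×(4.6 − 1.7) = 28.449 kPa.
Initial effective stress: σ'_0 = σ_v − u = 89.88 − 28.449 = 61.431 kPa.
Stress increase at mid-clay by the 2:1 spreading method:
Δσ = qB/(B+z) = 121×5.8/(5.8+4.6) = 67.481 kPa
Final effective stress: σ'_f = 61.431 + 67.481 = 128.91 kPa.
σ'_f = 128.91 > σ'_p = 72 kPa, so the stress path crosses the preconsolidation pressure — recompression up to σ'_p, then virgin compression beyond:
S_c = H/(1+e₀)·[C_r·log₁₀(σ'_p/σ'_0) + C_c·log₁₀(σ'_f/σ'_p)]
    = 3.8/1.84 × [0.024×log₁₀(72/61.431) + 0.27×log₁₀(128.91/72)]
    = 2.0652 × [0.0016547 + 0.068298] = 0.1445 m

S_c ≈ 144 mm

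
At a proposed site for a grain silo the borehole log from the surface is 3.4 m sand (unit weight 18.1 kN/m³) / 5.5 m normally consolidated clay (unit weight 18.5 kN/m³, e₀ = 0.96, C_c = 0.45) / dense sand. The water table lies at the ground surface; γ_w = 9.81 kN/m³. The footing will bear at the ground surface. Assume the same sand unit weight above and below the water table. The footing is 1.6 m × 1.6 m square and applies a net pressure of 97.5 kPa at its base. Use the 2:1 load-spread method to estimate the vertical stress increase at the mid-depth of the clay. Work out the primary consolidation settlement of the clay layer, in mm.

S_c ≈ 42.1 mm

Mid-depth of clay below the ground surface: z = 3.4 + 5.5/2 = 6.15 m.
Total vertical stress at mid-clay: σ_v = 18.1×3.4 + 18.5×2.75 = 112.42 kPa.
Pore pressure: u = 9.81×(6.15 − 0) = 60.332 kPa.
Initial effective stress: σ'_0 = σ_v − u = 112.42 − 60.332 = 52.088 kPa.
Stress increase at mid-clay by the 2:1 spreading method:
Δσ = qBL/((B+z)(L+z)) = 97.5×1.6×1.6/((1.6+6.15)(1.6+6.15)) = 4.1557 kPa
Final effective stress: σ'_f = σ'_0 + Δσ = 52.088 + 4.1557 = 56.244 kPa.
Normally consolidated clay, so the full stress increment lies on the virgin compression line:
S_c = C_c·H/(1+e₀)·log₁₀(σ'_f/σ'_0) = 0.45×5.5/(1+0.96)×log₁₀(56.244/52.088)
    = 1.2628 × 0.033339 = 0.0421 m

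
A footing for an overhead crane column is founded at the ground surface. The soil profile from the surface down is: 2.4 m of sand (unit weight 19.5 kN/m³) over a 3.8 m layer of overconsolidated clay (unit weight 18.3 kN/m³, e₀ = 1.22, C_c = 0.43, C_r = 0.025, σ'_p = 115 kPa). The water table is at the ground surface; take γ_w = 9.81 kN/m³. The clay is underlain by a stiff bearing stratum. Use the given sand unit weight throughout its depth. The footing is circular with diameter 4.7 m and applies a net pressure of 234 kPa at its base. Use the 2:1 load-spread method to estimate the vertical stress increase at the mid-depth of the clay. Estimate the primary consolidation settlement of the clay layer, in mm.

Mid-depth of clay below the ground surface: z = 2.4 + 3.8/2 = 4.3 m.
Total vertical stress at mid-clay: σ_v = 19.5×2.4 + 18.3×1.9 = 81.57 kPa.
Pore pressure: u = 9.81×(4.3 − 0) = 42.183 kPa.
Initial effective stress: σ'_0 = σ_v − u = 81.57 − 42.183 = 39.387 kPa.
Stress increase at mid-clay by the 2:1 spreading method:
Δσ ≈ qD²/(D+z)² = 234×4.7²/(4.7+4.3)² = 63.816 kPa
Final effective stress: σ'_f = 39.387 + 63.816 = 103.2 kPa.
σ'_f = 103.2 ≤ σ'_p = 115 kPa, so the clay remains overconsolidated and only the recompression index applies:
S_c = C_r·H/(1+e₀)·log₁₀(σ'_f/σ'_0) = 0.025×3.8/2.22×log₁₀(103.2/39.387)
    = 0.042793 × 0.41833 = 0.0179 m

S_c ≈ 17.9 mm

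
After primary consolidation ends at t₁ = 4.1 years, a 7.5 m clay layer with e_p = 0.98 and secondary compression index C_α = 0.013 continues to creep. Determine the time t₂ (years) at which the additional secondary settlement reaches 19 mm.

t₂ ≈ 9.97 years

S_s = C_α·H/(1+e_p)·log₁₀(t₂/t₁) ⇒ log₁₀(t₂/t₁) = S_s·(1+e_p)/(C_α·H).
log₁₀(t₂/t₁) = 0.019 × (1+0.98) / (0.013×7.5) = 0.3858
t₂ = t₁ × 10^0.3858 = 4.1 × 2.431 = 9.969 years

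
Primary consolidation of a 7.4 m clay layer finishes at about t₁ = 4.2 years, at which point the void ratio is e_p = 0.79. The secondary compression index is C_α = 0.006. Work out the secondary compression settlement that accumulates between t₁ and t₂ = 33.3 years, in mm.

Secondary compression: S_s = C_α·H/(1+e_p)·log₁₀(t₂/t₁)
S_s = 0.006×7.4/(1+0.79)×log₁₀(33.3/4.2)
    = 0.0248 × 0.8992 = 0.0223 m

S_s ≈ 22.3 mm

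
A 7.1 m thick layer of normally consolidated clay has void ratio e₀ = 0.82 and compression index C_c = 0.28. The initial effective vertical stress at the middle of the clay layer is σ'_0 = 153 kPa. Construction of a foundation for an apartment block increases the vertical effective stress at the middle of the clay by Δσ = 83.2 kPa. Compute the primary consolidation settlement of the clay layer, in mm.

Final effective stress: σ'_f = σ'_0 + Δσ = 153 + 83.2 = 236.2 kPa.
Normally consolidated clay, so the full stress increment lies on the virgin compression line:
S_c = C_c·H/(1+e₀)·log₁₀(σ'_f/σ'_0) = 0.28×7.1/(1+0.82)×log₁₀(236.2/153)
    = 1.0923 × 0.18859 = 0.206 m

S_c ≈ 206 mm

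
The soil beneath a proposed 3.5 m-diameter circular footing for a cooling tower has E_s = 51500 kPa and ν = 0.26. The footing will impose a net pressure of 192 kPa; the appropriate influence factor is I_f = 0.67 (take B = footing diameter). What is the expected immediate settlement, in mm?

Immediate (elastic) settlement: S_e = q·B·(1−ν²)/E_s · I_f.
S_e = 192 × 3.5 × (1 − 0.26²) / 51500 × 0.67
    = 192 × 3.5 × 0.9324 / 51500 × 0.67
    = 0.008152 m = 8.152 mm

S_e ≈ 8.15 mm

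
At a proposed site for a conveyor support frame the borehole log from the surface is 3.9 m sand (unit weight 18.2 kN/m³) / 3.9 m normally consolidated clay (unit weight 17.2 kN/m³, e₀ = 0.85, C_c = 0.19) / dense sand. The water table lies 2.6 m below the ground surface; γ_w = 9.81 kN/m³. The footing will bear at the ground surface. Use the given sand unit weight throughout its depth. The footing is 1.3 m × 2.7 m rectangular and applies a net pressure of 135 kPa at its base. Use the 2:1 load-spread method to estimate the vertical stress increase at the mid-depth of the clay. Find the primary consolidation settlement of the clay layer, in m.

Mid-depth of clay below the ground surface: z = 3.9 + 3.9/2 = 5.85 m.
Total vertical stress at mid-clay: σ_v = 18.2×3.9 + 17.2×1.95 = 104.52 kPa.
Pore pressure: u = 9.81×(5.85 − 2.6) = 31.883 kPa.
Initial effective stress: σ'_0 = σ_v − u = 104.52 − 31.883 = 72.637 kPa.
Stress increase at mid-clay by the 2:1 spreading method:
Δσ = qBL/((B+z)(L+z)) = 135×1.3×2.7/((1.3+5.85)(2.7+5.85)) = 7.7512 kPa
Final effective stress: σ'_f = σ'_0 + Δσ = 72.637 + 7.7512 = 80.388 kPa.
Normally consolidated clay, so the full stress increment lies on the virgin compression line:
S_c = C_c·H/(1+e₀)·log₁₀(σ'_f/σ'_0) = 0.19×3.9/(1+0.85)×log₁₀(80.388/72.637)
    = 0.40054 × 0.044033 = 0.01764 m

S_c ≈ 0.0176 m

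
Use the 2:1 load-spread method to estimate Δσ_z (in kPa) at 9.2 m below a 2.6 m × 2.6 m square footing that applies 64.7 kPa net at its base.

Δσ_z ≈ 3.14 kPa

By the 2:1 method the load spreads at 1 horizontal : 2 vertical, so at depth z the loaded area has grown by z in each plan dimension:
Δσ = qBL/((B+z)(L+z)) = 64.7×2.6×2.6/((2.6+9.2)(2.6+9.2)) = 3.1411 kPa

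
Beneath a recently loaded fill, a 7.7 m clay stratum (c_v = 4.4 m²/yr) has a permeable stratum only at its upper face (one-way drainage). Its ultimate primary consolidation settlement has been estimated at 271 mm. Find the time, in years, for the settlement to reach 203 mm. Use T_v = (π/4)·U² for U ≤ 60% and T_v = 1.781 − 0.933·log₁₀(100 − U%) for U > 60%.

Drainage path length: H_d = H = 7.7 m (single drainage).
U = S(t)/S_ult = 203/271 = 0.7491.
U > 60%: T_v = 1.781 − 0.933·log₁₀(100 − 74.908) = 0.47523.
t = T_v·H_d²/c_v = 0.47523×7.7²/4.4 = 6.404 years.

t ≈ 6.4 years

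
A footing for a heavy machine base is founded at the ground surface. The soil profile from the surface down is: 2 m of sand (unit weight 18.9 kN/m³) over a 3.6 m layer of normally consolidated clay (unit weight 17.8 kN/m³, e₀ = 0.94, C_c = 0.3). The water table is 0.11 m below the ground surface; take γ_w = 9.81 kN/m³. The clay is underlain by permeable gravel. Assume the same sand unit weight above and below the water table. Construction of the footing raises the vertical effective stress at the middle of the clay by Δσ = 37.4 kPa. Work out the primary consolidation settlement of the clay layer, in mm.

S_c ≈ 181 mm

Mid-depth of clay below the ground surface: z = 2 + 3.6/2 = 3.8 m.
Total vertical stress at mid-clay: σ_v = 18.9×2 + 17.8×1.8 = 69.84 kPa.
Pore pressure: u = 9.81×(3.8 − 0.11) = 36.199 kPa.
Initial effective stress: σ'_0 = σ_v − u = 69.84 − 36.199 = 33.641 kPa.
Final effective stress: σ'_f = σ'_0 + Δσ = 33.641 + 37.4 = 71.041 kPa.
Normally consolidated clay, so the full stress increment lies on the virgin compression line:
S_c = C_c·H/(1+e₀)·log₁₀(σ'_f/σ'_0) = 0.3×3.6/(1+0.94)×log₁₀(71.041/33.641)
    = 0.5567 × 0.32464 = 0.1807 m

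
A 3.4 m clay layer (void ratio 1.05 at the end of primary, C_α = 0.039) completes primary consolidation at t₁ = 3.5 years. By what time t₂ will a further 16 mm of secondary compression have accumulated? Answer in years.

S_s = C_α·H/(1+e_p)·log₁₀(t₂/t₁) ⇒ log₁₀(t₂/t₁) = S_s·(1+e_p)/(C_α·H).
log₁₀(t₂/t₁) = 0.016 × (1+1.05) / (0.039×3.4) = 0.2474
t₂ = t₁ × 10^0.2474 = 3.5 × 1.768 = 6.186 years

t₂ ≈ 6.19 years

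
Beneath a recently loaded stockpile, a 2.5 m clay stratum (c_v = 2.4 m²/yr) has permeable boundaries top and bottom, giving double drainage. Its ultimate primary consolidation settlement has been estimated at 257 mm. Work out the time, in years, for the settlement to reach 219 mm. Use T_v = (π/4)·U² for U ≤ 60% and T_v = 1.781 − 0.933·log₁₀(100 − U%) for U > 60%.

t ≈ 0.449 years

Drainage path length: H_d = H/2 = 1.25 m (double drainage).
U = S(t)/S_ult = 219/257 = 0.8521.
U > 60%: T_v = 1.781 − 0.933·log₁₀(100 − 85.214) = 0.68953.
t = T_v·H_d²/c_v = 0.68953×1.25²/2.4 = 0.4489 years.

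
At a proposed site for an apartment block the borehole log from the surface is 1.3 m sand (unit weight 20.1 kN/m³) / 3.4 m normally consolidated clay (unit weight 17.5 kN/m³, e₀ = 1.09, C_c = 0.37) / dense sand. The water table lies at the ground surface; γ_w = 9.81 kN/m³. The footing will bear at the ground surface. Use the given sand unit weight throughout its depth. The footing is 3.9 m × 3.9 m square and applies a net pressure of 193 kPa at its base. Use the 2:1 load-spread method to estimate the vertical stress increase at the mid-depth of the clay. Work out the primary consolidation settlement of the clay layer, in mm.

Mid-depth of clay below the ground surface: z = 1.3 + 3.4/2 = 3 m.
Total vertical stress at mid-clay: σ_v = 20.1×1.3 + 17.5×1.7 = 55.88 kPa.
Pore pressure: u = 9.81×(3 − 0) = 29.43 kPa.
Initial effective stress: σ'_0 = σ_v − u = 55.88 − 29.43 = 26.45 kPa.
Stress increase at mid-clay by the 2:1 spreading method:
Δσ = qBL/((B+z)(L+z)) = 193×3.9×3.9/((3.9+3)(3.9+3)) = 61.658 kPa
Final effective stress: σ'_f = σ'_0 + Δσ = 26.45 + 61.658 = 88.108 kPa.
Normally consolidated clay, so the full stress increment lies on the virgin compression line:
S_c = C_c·H/(1+e₀)·log₁₀(σ'_f/σ'_0) = 0.37×3.4/(1+1.09)×log₁₀(88.108/26.45)
    = 0.60191 × 0.52259 = 0.3146 m

S_c ≈ 315 mm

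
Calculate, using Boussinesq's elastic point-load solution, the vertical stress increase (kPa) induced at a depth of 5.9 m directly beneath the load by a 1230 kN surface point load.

Boussinesq vertical stress below a point load on an elastic half-space:
Δσ_z = 3P/(2πz²) · [1 + (r/z)²]^(−5/2)
r/z = 0/5.9 = 0; [1+(r/z)²]^(−5/2) = 1.
Δσ_z = 3×1230/(2π×5.9²) × 1 = 16.871 × 1 = 16.87 kPa

Δσ_z ≈ 16.9 kPa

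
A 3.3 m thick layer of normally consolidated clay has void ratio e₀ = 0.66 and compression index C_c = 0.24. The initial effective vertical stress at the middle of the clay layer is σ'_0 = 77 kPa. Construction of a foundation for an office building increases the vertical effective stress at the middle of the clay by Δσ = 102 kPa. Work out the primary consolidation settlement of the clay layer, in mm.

S_c ≈ 175 mm

Final effective stress: σ'_f = σ'_0 + Δσ = 77 + 102 = 179 kPa.
Normally consolidated clay, so the full stress increment lies on the virgin compression line:
S_c = C_c·H/(1+e₀)·log₁₀(σ'_f/σ'_0) = 0.24×3.3/(1+0.66)×log₁₀(179/77)
    = 0.47711 × 0.36636 = 0.1748 m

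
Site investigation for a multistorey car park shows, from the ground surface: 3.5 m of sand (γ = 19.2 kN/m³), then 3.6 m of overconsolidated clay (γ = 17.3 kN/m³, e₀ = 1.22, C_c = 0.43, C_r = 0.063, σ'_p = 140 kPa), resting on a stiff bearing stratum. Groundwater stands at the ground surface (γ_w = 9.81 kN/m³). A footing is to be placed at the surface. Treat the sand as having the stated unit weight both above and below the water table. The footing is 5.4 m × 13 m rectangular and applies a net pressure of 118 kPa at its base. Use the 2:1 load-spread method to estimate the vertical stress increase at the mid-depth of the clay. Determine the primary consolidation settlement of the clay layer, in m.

S_c ≈ 0.0288 m

Mid-depth of clay below the ground surface: z = 3.5 + 3.6/2 = 5.3 m.
Total vertical stress at mid-clay: σ_v = 19.2×3.5 + 17.3×1.8 = 98.34 kPa.
Pore pressure: u = 9.81×(5.3 − 0) = 51.993 kPa.
Initial effective stress: σ'_0 = σ_v − u = 98.34 − 51.993 = 46.347 kPa.
Stress increase at mid-clay by the 2:1 spreading method:
Δσ = qBL/((B+z)(L+z)) = 118×5.4×13/((5.4+5.3)(13+5.3)) = 42.304 kPa
Final effective stress: σ'_f = 46.347 + 42.304 = 88.651 kPa.
σ'_f = 88.651 ≤ σ'_p = 140 kPa, so the clay remains overconsolidated and only the recompression index applies:
S_c = C_r·H/(1+e₀)·log₁₀(σ'_f/σ'_0) = 0.063×3.6/2.22×log₁₀(88.651/46.347)
    = 0.10216 × 0.28166 = 0.02877 m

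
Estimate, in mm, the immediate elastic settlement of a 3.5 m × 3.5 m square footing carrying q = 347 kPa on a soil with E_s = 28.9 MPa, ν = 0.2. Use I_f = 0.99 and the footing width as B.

Immediate (elastic) settlement: S_e = q·B·(1−ν²)/E_s · I_f.
E_s = 28.9 MPa = 28900 kPa.
S_e = 347 × 3.5 × (1 − 0.2²) / 28900 × 0.99
    = 347 × 3.5 × 0.96 / 28900 × 0.99
    = 0.03994 m = 39.94 mm

S_e ≈ 39.9 mm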